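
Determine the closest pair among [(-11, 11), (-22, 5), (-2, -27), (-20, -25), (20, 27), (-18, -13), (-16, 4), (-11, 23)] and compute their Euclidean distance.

Computing all pairwise distances among 8 points:

d((-11, 11), (-22, 5)) = 12.53
d((-11, 11), (-2, -27)) = 39.0512
d((-11, 11), (-20, -25)) = 37.108
d((-11, 11), (20, 27)) = 34.8855
d((-11, 11), (-18, -13)) = 25.0
d((-11, 11), (-16, 4)) = 8.6023
d((-11, 11), (-11, 23)) = 12.0
d((-22, 5), (-2, -27)) = 37.7359
d((-22, 5), (-20, -25)) = 30.0666
d((-22, 5), (20, 27)) = 47.4131
d((-22, 5), (-18, -13)) = 18.4391
d((-22, 5), (-16, 4)) = 6.0828 <-- minimum
d((-22, 5), (-11, 23)) = 21.095
d((-2, -27), (-20, -25)) = 18.1108
d((-2, -27), (20, 27)) = 58.3095
d((-2, -27), (-18, -13)) = 21.2603
d((-2, -27), (-16, 4)) = 34.0147
d((-2, -27), (-11, 23)) = 50.8035
d((-20, -25), (20, 27)) = 65.6049
d((-20, -25), (-18, -13)) = 12.1655
d((-20, -25), (-16, 4)) = 29.2746
d((-20, -25), (-11, 23)) = 48.8365
d((20, 27), (-18, -13)) = 55.1725
d((20, 27), (-16, 4)) = 42.72
d((20, 27), (-11, 23)) = 31.257
d((-18, -13), (-16, 4)) = 17.1172
d((-18, -13), (-11, 23)) = 36.6742
d((-16, 4), (-11, 23)) = 19.6469

Closest pair: (-22, 5) and (-16, 4) with distance 6.0828

The closest pair is (-22, 5) and (-16, 4) with Euclidean distance 6.0828. For 8 points, brute-force pairwise comparison is shown above. For large n, the divide-and-conquer algorithm (sort by x, recurse on halves, check the dividing strip) achieves O(n log n).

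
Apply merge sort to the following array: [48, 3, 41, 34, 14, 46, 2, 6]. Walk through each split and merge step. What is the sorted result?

Merge sort trace:

Split: [48, 3, 41, 34, 14, 46, 2, 6] -> [48, 3, 41, 34] and [14, 46, 2, 6]
  Split: [48, 3, 41, 34] -> [48, 3] and [41, 34]
    Split: [48, 3] -> [48] and [3]
    Merge: [48] + [3] -> [3, 48]
    Split: [41, 34] -> [41] and [34]
    Merge: [41] + [34] -> [34, 41]
  Merge: [3, 48] + [34, 41] -> [3, 34, 41, 48]
  Split: [14, 46, 2, 6] -> [14, 46] and [2, 6]
    Split: [14, 46] -> [14] and [46]
    Merge: [14] + [46] -> [14, 46]
    Split: [2, 6] -> [2] and [6]
    Merge: [2] + [6] -> [2, 6]
  Merge: [14, 46] + [2, 6] -> [2, 6, 14, 46]
Merge: [3, 34, 41, 48] + [2, 6, 14, 46] -> [2, 3, 6, 14, 34, 41, 46, 48]

Final sorted array: [2, 3, 6, 14, 34, 41, 46, 48]

The merge sort proceeds by recursively splitting the array and merging sorted halves.
After all merges, the sorted array is [2, 3, 6, 14, 34, 41, 46, 48].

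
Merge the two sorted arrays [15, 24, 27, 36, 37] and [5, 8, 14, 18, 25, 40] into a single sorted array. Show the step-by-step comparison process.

Merging process:

Compare 15 vs 5: take 5 from right. Merged: [5]
Compare 15 vs 8: take 8 from right. Merged: [5, 8]
Compare 15 vs 14: take 14 from right. Merged: [5, 8, 14]
Compare 15 vs 18: take 15 from left. Merged: [5, 8, 14, 15]
Compare 24 vs 18: take 18 from right. Merged: [5, 8, 14, 15, 18]
Compare 24 vs 25: take 24 from left. Merged: [5, 8, 14, 15, 18, 24]
Compare 27 vs 25: take 25 from right. Merged: [5, 8, 14, 15, 18, 24, 25]
Compare 27 vs 40: take 27 from left. Merged: [5, 8, 14, 15, 18, 24, 25, 27]
Compare 36 vs 40: take 36 from left. Merged: [5, 8, 14, 15, 18, 24, 25, 27, 36]
Compare 37 vs 40: take 37 from left. Merged: [5, 8, 14, 15, 18, 24, 25, 27, 36, 37]
Append remaining from right: [40]. Merged: [5, 8, 14, 15, 18, 24, 25, 27, 36, 37, 40]

Final merged array: [5, 8, 14, 15, 18, 24, 25, 27, 36, 37, 40]
Total comparisons: 10

The merged array is [5, 8, 14, 15, 18, 24, 25, 27, 36, 37, 40], requiring 10 comparisons. The merge step runs in O(n) time where n is the total number of elements.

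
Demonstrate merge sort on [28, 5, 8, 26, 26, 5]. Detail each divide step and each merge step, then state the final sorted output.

Merge sort trace:

Split: [28, 5, 8, 26, 26, 5] -> [28, 5, 8] and [26, 26, 5]
  Split: [28, 5, 8] -> [28] and [5, 8]
    Split: [5, 8] -> [5] and [8]
    Merge: [5] + [8] -> [5, 8]
  Merge: [28] + [5, 8] -> [5, 8, 28]
  Split: [26, 26, 5] -> [26] and [26, 5]
    Split: [26, 5] -> [26] and [5]
    Merge: [26] + [5] -> [5, 26]
  Merge: [26] + [5, 26] -> [5, 26, 26]
Merge: [5, 8, 28] + [5, 26, 26] -> [5, 5, 8, 26, 26, 28]

Final sorted array: [5, 5, 8, 26, 26, 28]

The merge sort proceeds by recursively splitting the array and merging sorted halves.
After all merges, the sorted array is [5, 5, 8, 26, 26, 28].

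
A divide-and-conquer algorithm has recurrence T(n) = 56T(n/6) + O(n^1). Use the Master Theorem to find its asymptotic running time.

Master Theorem for T(n) = 56T(n/6) + O(n^1):

a = 56, b = 6, c = 1
log_b(a) = log_6(56) = 2.2466

Case 1: c = 1 < log_6(56) = 2.2466
T(n) = O(n^(log_6 56))

For T(n) = 56T(n/6) + O(n^1): log_6(56) = 2.2466. This is Case 1 of the Master Theorem (c < log_b(a), work dominated by leaves), giving O(n^(log_6 56)).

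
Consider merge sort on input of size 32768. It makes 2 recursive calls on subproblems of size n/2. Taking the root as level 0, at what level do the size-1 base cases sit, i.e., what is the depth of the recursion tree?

For divide and conquer with division factor 2:

Problem sizes at each level:
Level 0: 32768
Level 1: 16384
Level 2: 8192
Level 3: 4096
Level 4: 2048
Level 5: 1024
Level 6: 512
Level 7: 256
Level 8: 128
Level 9: 64
Level 10: 32
Level 11: 16
Level 12: 8
Level 13: 4
Level 14: 2
Level 15: 1

The root is level 0 and the size-1 base case is level 15 (the tree spans levels 0 through 15, i.e. 16 levels counting the root), so the depth is the number of divisions: log_2(32768) = 15

The recursion tree depth is log_2(32768) = 15. At each level, the problem size is divided by 2, so it takes 15 divisions to reduce to a base case of size 1. The algorithm makes 2 recursive calls at each level.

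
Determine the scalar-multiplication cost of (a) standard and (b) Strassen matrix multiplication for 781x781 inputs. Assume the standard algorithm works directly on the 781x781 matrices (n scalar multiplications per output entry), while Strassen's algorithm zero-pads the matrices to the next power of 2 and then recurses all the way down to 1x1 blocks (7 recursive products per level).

Matrix multiplication for 781x781 matrices:

Strassen's algorithm requires power-of-2 dimensions. Pad 781x781 to 1024x1024 (next power of 2).

Standard algorithm: 781^3 = 476379541 multiplications
Strassen's algorithm: 7^(log2(1024)) = 7^10 = 282475249 multiplications
Savings: 476379541 - 282475249 = 193904292 multiplications

Standard: 476379541 multiplications (781^3). Strassen: 282475249 multiplications (7^10, after padding to 1024x1024). Strassen reduces 8 recursive multiplications to 7 at each level.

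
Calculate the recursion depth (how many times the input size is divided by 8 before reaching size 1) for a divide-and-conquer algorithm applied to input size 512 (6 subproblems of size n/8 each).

For divide and conquer with division factor 8:

Problem sizes at each level:
Level 0: 512
Level 1: 64
Level 2: 8
Level 3: 1

The root is level 0 and the size-1 base case is level 3 (the tree spans levels 0 through 3, i.e. 4 levels counting the root), so the depth is the number of divisions: log_8(512) = 3

The recursion tree depth is log_8(512) = 3. At each level, the problem size is divided by 8, so it takes 3 divisions to reduce to a base case of size 1. The algorithm makes 6 recursive calls at each level.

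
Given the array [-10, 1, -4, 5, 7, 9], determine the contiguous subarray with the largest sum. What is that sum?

Using Kadane's algorithm on [-10, 1, -4, 5, 7, 9]:

Scanning through the array:
Position 1 (value 1): max_ending_here = 1, max_so_far = 1
Position 2 (value -4): max_ending_here = -3, max_so_far = 1
Position 3 (value 5): max_ending_here = 5, max_so_far = 5
Position 4 (value 7): max_ending_here = 12, max_so_far = 12
Position 5 (value 9): max_ending_here = 21, max_so_far = 21

Maximum subarray: [5, 7, 9]
Maximum sum: 21

The maximum subarray is [5, 7, 9] with sum 21. This subarray runs from index 3 to index 5.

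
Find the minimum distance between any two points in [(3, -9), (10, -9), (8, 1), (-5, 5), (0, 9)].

Computing all pairwise distances among 5 points:

d((3, -9), (10, -9)) = 7.0
d((3, -9), (8, 1)) = 11.1803
d((3, -9), (-5, 5)) = 16.1245
d((3, -9), (0, 9)) = 18.2483
d((10, -9), (8, 1)) = 10.198
d((10, -9), (-5, 5)) = 20.5183
d((10, -9), (0, 9)) = 20.5913
d((8, 1), (-5, 5)) = 13.6015
d((8, 1), (0, 9)) = 11.3137
d((-5, 5), (0, 9)) = 6.4031 <-- minimum

Closest pair: (-5, 5) and (0, 9) with distance 6.4031

The closest pair is (-5, 5) and (0, 9) with Euclidean distance 6.4031. For 5 points, brute-force pairwise comparison is shown above. For large n, the divide-and-conquer algorithm (sort by x, recurse on halves, check the dividing strip) achieves O(n log n).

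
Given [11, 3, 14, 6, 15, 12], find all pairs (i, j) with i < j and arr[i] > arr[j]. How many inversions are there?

Finding inversions in [11, 3, 14, 6, 15, 12]:

(0, 1): arr[0]=11 > arr[1]=3
(0, 3): arr[0]=11 > arr[3]=6
(2, 3): arr[2]=14 > arr[3]=6
(2, 5): arr[2]=14 > arr[5]=12
(4, 5): arr[4]=15 > arr[5]=12

Total inversions: 5

The array has 5 inversion(s): (0,1), (0,3), (2,3), (2,5), (4,5). Each pair (i,j) satisfies i < j and arr[i] > arr[j].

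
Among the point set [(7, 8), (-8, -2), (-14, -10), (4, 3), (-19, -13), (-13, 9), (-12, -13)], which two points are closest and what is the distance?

Computing all pairwise distances among 7 points:

d((7, 8), (-8, -2)) = 18.0278
d((7, 8), (-14, -10)) = 27.6586
d((7, 8), (4, 3)) = 5.831
d((7, 8), (-19, -13)) = 33.4215
d((7, 8), (-13, 9)) = 20.025
d((7, 8), (-12, -13)) = 28.3196
d((-8, -2), (-14, -10)) = 10.0
d((-8, -2), (4, 3)) = 13.0
d((-8, -2), (-19, -13)) = 15.5563
d((-8, -2), (-13, 9)) = 12.083
d((-8, -2), (-12, -13)) = 11.7047
d((-14, -10), (4, 3)) = 22.2036
d((-14, -10), (-19, -13)) = 5.831
d((-14, -10), (-13, 9)) = 19.0263
d((-14, -10), (-12, -13)) = 3.6056 <-- minimum
d((4, 3), (-19, -13)) = 28.0179
d((4, 3), (-13, 9)) = 18.0278
d((4, 3), (-12, -13)) = 22.6274
d((-19, -13), (-13, 9)) = 22.8035
d((-19, -13), (-12, -13)) = 7.0
d((-13, 9), (-12, -13)) = 22.0227

Closest pair: (-14, -10) and (-12, -13) with distance 3.6056

The closest pair is (-14, -10) and (-12, -13) with Euclidean distance 3.6056. For 7 points, brute-force pairwise comparison is shown above. For large n, the divide-and-conquer algorithm (sort by x, recurse on halves, check the dividing strip) achieves O(n log n).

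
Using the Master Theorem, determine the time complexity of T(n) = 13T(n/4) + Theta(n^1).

Master Theorem for T(n) = 13T(n/4) + O(n^1):

a = 13, b = 4, c = 1
log_b(a) = log_4(13) = 1.8502

Case 1: c = 1 < log_4(13) = 1.8502
T(n) = O(n^(log_4 13))

For T(n) = 13T(n/4) + O(n^1): log_4(13) = 1.8502. This is Case 1 of the Master Theorem (c < log_b(a), work dominated by leaves), giving O(n^(log_4 13)).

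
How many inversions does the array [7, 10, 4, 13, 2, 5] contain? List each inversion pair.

Finding inversions in [7, 10, 4, 13, 2, 5]:

(0, 2): arr[0]=7 > arr[2]=4
(0, 4): arr[0]=7 > arr[4]=2
(0, 5): arr[0]=7 > arr[5]=5
(1, 2): arr[1]=10 > arr[2]=4
(1, 4): arr[1]=10 > arr[4]=2
(1, 5): arr[1]=10 > arr[5]=5
(2, 4): arr[2]=4 > arr[4]=2
(3, 4): arr[3]=13 > arr[4]=2
(3, 5): arr[3]=13 > arr[5]=5

Total inversions: 9

The array has 9 inversion(s): (0,2), (0,4), (0,5), (1,2), (1,4), (1,5), (2,4), (3,4), (3,5). Each pair (i,j) satisfies i < j and arr[i] > arr[j].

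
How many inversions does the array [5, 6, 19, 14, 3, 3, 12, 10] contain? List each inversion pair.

Finding inversions in [5, 6, 19, 14, 3, 3, 12, 10]:

(0, 4): arr[0]=5 > arr[4]=3
(0, 5): arr[0]=5 > arr[5]=3
(1, 4): arr[1]=6 > arr[4]=3
(1, 5): arr[1]=6 > arr[5]=3
(2, 3): arr[2]=19 > arr[3]=14
(2, 4): arr[2]=19 > arr[4]=3
(2, 5): arr[2]=19 > arr[5]=3
(2, 6): arr[2]=19 > arr[6]=12
(2, 7): arr[2]=19 > arr[7]=10
(3, 4): arr[3]=14 > arr[4]=3
(3, 5): arr[3]=14 > arr[5]=3
(3, 6): arr[3]=14 > arr[6]=12
(3, 7): arr[3]=14 > arr[7]=10
(6, 7): arr[6]=12 > arr[7]=10

Total inversions: 14

The array has 14 inversion(s): (0,4), (0,5), (1,4), (1,5), (2,3), (2,4), (2,5), (2,6), (2,7), (3,4), (3,5), (3,6), (3,7), (6,7). Each pair (i,j) satisfies i < j and arr[i] > arr[j].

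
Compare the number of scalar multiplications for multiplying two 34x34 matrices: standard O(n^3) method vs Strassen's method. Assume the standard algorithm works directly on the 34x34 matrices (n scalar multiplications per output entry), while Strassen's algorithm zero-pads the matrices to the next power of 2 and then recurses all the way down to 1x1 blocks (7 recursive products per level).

Matrix multiplication for 34x34 matrices:

Strassen's algorithm requires power-of-2 dimensions. Pad 34x34 to 64x64 (next power of 2).

Standard algorithm: 34^3 = 39304 multiplications
Strassen's algorithm: 7^(log2(64)) = 7^6 = 117649 multiplications
Difference: 39304 - 117649 = -78345 (Strassen uses MORE here due to padding overhead — for small or just-over-power-of-2 n, padding can outweigh the per-level savings)

Standard: 39304 multiplications (34^3). Strassen: 117649 multiplications (7^6, after padding to 64x64). Strassen reduces 8 recursive multiplications to 7 at each level.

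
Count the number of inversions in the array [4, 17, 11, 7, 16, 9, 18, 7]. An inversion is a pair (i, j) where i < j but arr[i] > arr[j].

Finding inversions in [4, 17, 11, 7, 16, 9, 18, 7]:

(1, 2): arr[1]=17 > arr[2]=11
(1, 3): arr[1]=17 > arr[3]=7
(1, 4): arr[1]=17 > arr[4]=16
(1, 5): arr[1]=17 > arr[5]=9
(1, 7): arr[1]=17 > arr[7]=7
(2, 3): arr[2]=11 > arr[3]=7
(2, 5): arr[2]=11 > arr[5]=9
(2, 7): arr[2]=11 > arr[7]=7
(4, 5): arr[4]=16 > arr[5]=9
(4, 7): arr[4]=16 > arr[7]=7
(5, 7): arr[5]=9 > arr[7]=7
(6, 7): arr[6]=18 > arr[7]=7

Total inversions: 12

The array has 12 inversion(s): (1,2), (1,3), (1,4), (1,5), (1,7), (2,3), (2,5), (2,7), (4,5), (4,7), (5,7), (6,7). Each pair (i,j) satisfies i < j and arr[i] > arr[j].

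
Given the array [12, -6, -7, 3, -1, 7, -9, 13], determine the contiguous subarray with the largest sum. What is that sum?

Using Kadane's algorithm on [12, -6, -7, 3, -1, 7, -9, 13]:

Scanning through the array:
Position 1 (value -6): max_ending_here = 6, max_so_far = 12
Position 2 (value -7): max_ending_here = -1, max_so_far = 12
Position 3 (value 3): max_ending_here = 3, max_so_far = 12
Position 4 (value -1): max_ending_here = 2, max_so_far = 12
Position 5 (value 7): max_ending_here = 9, max_so_far = 12
Position 6 (value -9): max_ending_here = 0, max_so_far = 12
Position 7 (value 13): max_ending_here = 13, max_so_far = 13

Maximum subarray: [3, -1, 7, -9, 13]
Maximum sum: 13

The maximum subarray is [3, -1, 7, -9, 13] with sum 13. This subarray runs from index 3 to index 7.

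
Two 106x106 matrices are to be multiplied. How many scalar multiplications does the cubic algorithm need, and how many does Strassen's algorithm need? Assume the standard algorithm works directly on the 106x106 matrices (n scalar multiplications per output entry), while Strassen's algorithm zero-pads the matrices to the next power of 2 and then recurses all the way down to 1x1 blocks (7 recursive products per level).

Matrix multiplication for 106x106 matrices:

Strassen's algorithm requires power-of-2 dimensions. Pad 106x106 to 128x128 (next power of 2).

Standard algorithm: 106^3 = 1191016 multiplications
Strassen's algorithm: 7^(log2(128)) = 7^7 = 823543 multiplications
Savings: 1191016 - 823543 = 367473 multiplications

Standard: 1191016 multiplications (106^3). Strassen: 823543 multiplications (7^7, after padding to 128x128). Strassen reduces 8 recursive multiplications to 7 at each level.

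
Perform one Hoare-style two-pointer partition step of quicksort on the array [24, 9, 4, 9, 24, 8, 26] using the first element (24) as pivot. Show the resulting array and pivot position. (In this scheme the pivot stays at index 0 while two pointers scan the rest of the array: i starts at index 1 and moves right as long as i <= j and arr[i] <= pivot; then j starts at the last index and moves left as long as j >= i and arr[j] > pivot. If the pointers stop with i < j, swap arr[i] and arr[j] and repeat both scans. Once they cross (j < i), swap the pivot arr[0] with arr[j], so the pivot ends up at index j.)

Hoare-style two-pointer partition with pivot = 24:

Initial array: [24, 9, 4, 9, 24, 8, 26]

Pointers start at i = 1, j = 6.
i ends at 6, j ends at 5: the pointers have crossed (j < i), so scanning stops.

Swap pivot arr[0] with arr[5] to place pivot at position 5: [8, 9, 4, 9, 24, 24, 26]
Pivot position: 5

After partitioning with pivot 24, the array becomes [8, 9, 4, 9, 24, 24, 26]. The pivot is placed at index 5. All elements to the left of the pivot are <= 24, and all elements to the right are > 24.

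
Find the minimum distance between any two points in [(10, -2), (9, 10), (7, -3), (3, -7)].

Computing all pairwise distances among 4 points:

d((10, -2), (9, 10)) = 12.0416
d((10, -2), (7, -3)) = 3.1623 <-- minimum
d((10, -2), (3, -7)) = 8.6023
d((9, 10), (7, -3)) = 13.1529
d((9, 10), (3, -7)) = 18.0278
d((7, -3), (3, -7)) = 5.6569

Closest pair: (10, -2) and (7, -3) with distance 3.1623

The closest pair is (10, -2) and (7, -3) with Euclidean distance 3.1623. For 4 points, brute-force pairwise comparison is shown above. For large n, the divide-and-conquer algorithm (sort by x, recurse on halves, check the dividing strip) achieves O(n log n).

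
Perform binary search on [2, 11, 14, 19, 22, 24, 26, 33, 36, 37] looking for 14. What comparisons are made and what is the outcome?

Binary search for 14 in [2, 11, 14, 19, 22, 24, 26, 33, 36, 37]:

lo=0, hi=9, mid=4, arr[mid]=22 -> 22 > 14, search left half
lo=0, hi=3, mid=1, arr[mid]=11 -> 11 < 14, search right half
lo=2, hi=3, mid=2, arr[mid]=14 -> Found target at index 2!

Binary search finds 14 at index 2 after 3 comparisons. The search repeatedly halves the search space by comparing with the middle element.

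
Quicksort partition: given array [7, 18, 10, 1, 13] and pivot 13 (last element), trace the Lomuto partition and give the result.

Lomuto partition with pivot = 13:

Initial array: [7, 18, 10, 1, 13]

arr[0]=7 <= 13: swap with position 0, array becomes [7, 18, 10, 1, 13]
arr[1]=18 > 13: no swap
arr[2]=10 <= 13: swap with position 1, array becomes [7, 10, 18, 1, 13]
arr[3]=1 <= 13: swap with position 2, array becomes [7, 10, 1, 18, 13]

Place pivot at position 3: [7, 10, 1, 13, 18]
Pivot position: 3

After partitioning with pivot 13, the array becomes [7, 10, 1, 13, 18]. The pivot is placed at index 3. All elements to the left of the pivot are <= 13, and all elements to the right are > 13.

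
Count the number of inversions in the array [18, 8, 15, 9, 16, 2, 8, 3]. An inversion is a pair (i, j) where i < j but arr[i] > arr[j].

Finding inversions in [18, 8, 15, 9, 16, 2, 8, 3]:

(0, 1): arr[0]=18 > arr[1]=8
(0, 2): arr[0]=18 > arr[2]=15
(0, 3): arr[0]=18 > arr[3]=9
(0, 4): arr[0]=18 > arr[4]=16
(0, 5): arr[0]=18 > arr[5]=2
(0, 6): arr[0]=18 > arr[6]=8
(0, 7): arr[0]=18 > arr[7]=3
(1, 5): arr[1]=8 > arr[5]=2
(1, 7): arr[1]=8 > arr[7]=3
(2, 3): arr[2]=15 > arr[3]=9
(2, 5): arr[2]=15 > arr[5]=2
(2, 6): arr[2]=15 > arr[6]=8
(2, 7): arr[2]=15 > arr[7]=3
(3, 5): arr[3]=9 > arr[5]=2
(3, 6): arr[3]=9 > arr[6]=8
(3, 7): arr[3]=9 > arr[7]=3
(4, 5): arr[4]=16 > arr[5]=2
(4, 6): arr[4]=16 > arr[6]=8
(4, 7): arr[4]=16 > arr[7]=3
(6, 7): arr[6]=8 > arr[7]=3

Total inversions: 20

The array has 20 inversion(s): (0,1), (0,2), (0,3), (0,4), (0,5), (0,6), (0,7), (1,5), (1,7), (2,3), (2,5), (2,6), (2,7), (3,5), (3,6), (3,7), (4,5), (4,6), (4,7), (6,7). Each pair (i,j) satisfies i < j and arr[i] > arr[j].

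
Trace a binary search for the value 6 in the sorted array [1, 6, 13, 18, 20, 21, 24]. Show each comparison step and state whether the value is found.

Binary search for 6 in [1, 6, 13, 18, 20, 21, 24]:

lo=0, hi=6, mid=3, arr[mid]=18 -> 18 > 6, search left half
lo=0, hi=2, mid=1, arr[mid]=6 -> Found target at index 1!

Binary search finds 6 at index 1 after 2 comparisons. The search repeatedly halves the search space by comparing with the middle element.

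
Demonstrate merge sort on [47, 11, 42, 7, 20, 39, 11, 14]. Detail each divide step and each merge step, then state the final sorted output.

Merge sort trace:

Split: [47, 11, 42, 7, 20, 39, 11, 14] -> [47, 11, 42, 7] and [20, 39, 11, 14]
  Split: [47, 11, 42, 7] -> [47, 11] and [42, 7]
    Split: [47, 11] -> [47] and [11]
    Merge: [47] + [11] -> [11, 47]
    Split: [42, 7] -> [42] and [7]
    Merge: [42] + [7] -> [7, 42]
  Merge: [11, 47] + [7, 42] -> [7, 11, 42, 47]
  Split: [20, 39, 11, 14] -> [20, 39] and [11, 14]
    Split: [20, 39] -> [20] and [39]
    Merge: [20] + [39] -> [20, 39]
    Split: [11, 14] -> [11] and [14]
    Merge: [11] + [14] -> [11, 14]
  Merge: [20, 39] + [11, 14] -> [11, 14, 20, 39]
Merge: [7, 11, 42, 47] + [11, 14, 20, 39] -> [7, 11, 11, 14, 20, 39, 42, 47]

Final sorted array: [7, 11, 11, 14, 20, 39, 42, 47]

The merge sort proceeds by recursively splitting the array and merging sorted halves.
After all merges, the sorted array is [7, 11, 11, 14, 20, 39, 42, 47].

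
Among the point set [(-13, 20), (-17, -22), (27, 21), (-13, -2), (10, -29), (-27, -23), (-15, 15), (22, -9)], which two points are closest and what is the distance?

Computing all pairwise distances among 8 points:

d((-13, 20), (-17, -22)) = 42.19
d((-13, 20), (27, 21)) = 40.0125
d((-13, 20), (-13, -2)) = 22.0
d((-13, 20), (10, -29)) = 54.1295
d((-13, 20), (-27, -23)) = 45.2217
d((-13, 20), (-15, 15)) = 5.3852 <-- minimum
d((-13, 20), (22, -9)) = 45.4533
d((-17, -22), (27, 21)) = 61.5224
d((-17, -22), (-13, -2)) = 20.3961
d((-17, -22), (10, -29)) = 27.8927
d((-17, -22), (-27, -23)) = 10.0499
d((-17, -22), (-15, 15)) = 37.054
d((-17, -22), (22, -9)) = 41.1096
d((27, 21), (-13, -2)) = 46.1411
d((27, 21), (10, -29)) = 52.811
d((27, 21), (-27, -23)) = 69.6563
d((27, 21), (-15, 15)) = 42.4264
d((27, 21), (22, -9)) = 30.4138
d((-13, -2), (10, -29)) = 35.4683
d((-13, -2), (-27, -23)) = 25.2389
d((-13, -2), (-15, 15)) = 17.1172
d((-13, -2), (22, -9)) = 35.6931
d((10, -29), (-27, -23)) = 37.4833
d((10, -29), (-15, 15)) = 50.6063
d((10, -29), (22, -9)) = 23.3238
d((-27, -23), (-15, 15)) = 39.8497
d((-27, -23), (22, -9)) = 50.9608
d((-15, 15), (22, -9)) = 44.1022

Closest pair: (-13, 20) and (-15, 15) with distance 5.3852

The closest pair is (-13, 20) and (-15, 15) with Euclidean distance 5.3852. For 8 points, brute-force pairwise comparison is shown above. For large n, the divide-and-conquer algorithm (sort by x, recurse on halves, check the dividing strip) achieves O(n log n).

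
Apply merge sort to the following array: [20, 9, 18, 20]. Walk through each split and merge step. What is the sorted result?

Merge sort trace:

Split: [20, 9, 18, 20] -> [20, 9] and [18, 20]
  Split: [20, 9] -> [20] and [9]
  Merge: [20] + [9] -> [9, 20]
  Split: [18, 20] -> [18] and [20]
  Merge: [18] + [20] -> [18, 20]
Merge: [9, 20] + [18, 20] -> [9, 18, 20, 20]

Final sorted array: [9, 18, 20, 20]

The merge sort proceeds by recursively splitting the array and merging sorted halves.
After all merges, the sorted array is [9, 18, 20, 20].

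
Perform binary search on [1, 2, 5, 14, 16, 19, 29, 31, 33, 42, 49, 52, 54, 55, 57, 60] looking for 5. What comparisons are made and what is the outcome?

Binary search for 5 in [1, 2, 5, 14, 16, 19, 29, 31, 33, 42, 49, 52, 54, 55, 57, 60]:

lo=0, hi=15, mid=7, arr[mid]=31 -> 31 > 5, search left half
lo=0, hi=6, mid=3, arr[mid]=14 -> 14 > 5, search left half
lo=0, hi=2, mid=1, arr[mid]=2 -> 2 < 5, search right half
lo=2, hi=2, mid=2, arr[mid]=5 -> Found target at index 2!

Binary search finds 5 at index 2 after 4 comparisons. The search repeatedly halves the search space by comparing with the middle element.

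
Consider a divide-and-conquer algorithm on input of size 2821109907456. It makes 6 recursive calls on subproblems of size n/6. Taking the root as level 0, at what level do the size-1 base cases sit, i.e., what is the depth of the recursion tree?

For divide and conquer with division factor 6:

Problem sizes at each level:
Level 0: 2821109907456
Level 1: 470184984576
Level 2: 78364164096
Level 3: 13060694016
Level 4: 2176782336
Level 5: 362797056
Level 6: 60466176
Level 7: 10077696
Level 8: 1679616
Level 9: 279936
Level 10: 46656
Level 11: 7776
Level 12: 1296
Level 13: 216
Level 14: 36
Level 15: 6
Level 16: 1

The root is level 0 and the size-1 base case is level 16 (the tree spans levels 0 through 16, i.e. 17 levels counting the root), so the depth is the number of divisions: log_6(2821109907456) = 16

The recursion tree depth is log_6(2821109907456) = 16. At each level, the problem size is divided by 6, so it takes 16 divisions to reduce to a base case of size 1. The algorithm makes 6 recursive calls at each level.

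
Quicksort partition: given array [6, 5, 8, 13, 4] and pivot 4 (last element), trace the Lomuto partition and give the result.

Lomuto partition with pivot = 4:

Initial array: [6, 5, 8, 13, 4]

arr[0]=6 > 4: no swap
arr[1]=5 > 4: no swap
arr[2]=8 > 4: no swap
arr[3]=13 > 4: no swap

Place pivot at position 0: [4, 5, 8, 13, 6]
Pivot position: 0

After partitioning with pivot 4, the array becomes [4, 5, 8, 13, 6]. The pivot is placed at index 0. All elements to the left of the pivot are <= 4, and all elements to the right are > 4.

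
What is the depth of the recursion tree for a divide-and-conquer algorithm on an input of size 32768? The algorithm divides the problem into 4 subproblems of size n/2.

For divide and conquer with division factor 2:

Problem sizes at each level:
Level 0: 32768
Level 1: 16384
Level 2: 8192
Level 3: 4096
Level 4: 2048
Level 5: 1024
Level 6: 512
Level 7: 256
Level 8: 128
Level 9: 64
Level 10: 32
Level 11: 16
Level 12: 8
Level 13: 4
Level 14: 2
Level 15: 1

The root is level 0 and the size-1 base case is level 15 (the tree spans levels 0 through 15, i.e. 16 levels counting the root), so the depth is the number of divisions: log_2(32768) = 15

The recursion tree depth is log_2(32768) = 15. At each level, the problem size is divided by 2, so it takes 15 divisions to reduce to a base case of size 1. The algorithm makes 4 recursive calls at each level.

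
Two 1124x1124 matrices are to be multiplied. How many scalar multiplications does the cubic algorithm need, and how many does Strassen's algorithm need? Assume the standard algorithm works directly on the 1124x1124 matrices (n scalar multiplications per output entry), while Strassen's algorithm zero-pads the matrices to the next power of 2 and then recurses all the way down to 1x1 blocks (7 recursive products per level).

Matrix multiplication for 1124x1124 matrices:

Strassen's algorithm requires power-of-2 dimensions. Pad 1124x1124 to 2048x2048 (next power of 2).

Standard algorithm: 1124^3 = 1420034624 multiplications
Strassen's algorithm: 7^(log2(2048)) = 7^11 = 1977326743 multiplications
Difference: 1420034624 - 1977326743 = -557292119 (Strassen uses MORE here due to padding overhead — for small or just-over-power-of-2 n, padding can outweigh the per-level savings)

Standard: 1420034624 multiplications (1124^3). Strassen: 1977326743 multiplications (7^11, after padding to 2048x2048). Strassen reduces 8 recursive multiplications to 7 at each level.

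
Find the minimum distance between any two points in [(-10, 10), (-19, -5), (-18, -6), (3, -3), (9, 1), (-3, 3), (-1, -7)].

Computing all pairwise distances among 7 points:

d((-10, 10), (-19, -5)) = 17.4929
d((-10, 10), (-18, -6)) = 17.8885
d((-10, 10), (3, -3)) = 18.3848
d((-10, 10), (9, 1)) = 21.0238
d((-10, 10), (-3, 3)) = 9.8995
d((-10, 10), (-1, -7)) = 19.2354
d((-19, -5), (-18, -6)) = 1.4142 <-- minimum
d((-19, -5), (3, -3)) = 22.0907
d((-19, -5), (9, 1)) = 28.6356
d((-19, -5), (-3, 3)) = 17.8885
d((-19, -5), (-1, -7)) = 18.1108
d((-18, -6), (3, -3)) = 21.2132
d((-18, -6), (9, 1)) = 27.8927
d((-18, -6), (-3, 3)) = 17.4929
d((-18, -6), (-1, -7)) = 17.0294
d((3, -3), (9, 1)) = 7.2111
d((3, -3), (-3, 3)) = 8.4853
d((3, -3), (-1, -7)) = 5.6569
d((9, 1), (-3, 3)) = 12.1655
d((9, 1), (-1, -7)) = 12.8062
d((-3, 3), (-1, -7)) = 10.198

Closest pair: (-19, -5) and (-18, -6) with distance 1.4142

The closest pair is (-19, -5) and (-18, -6) with Euclidean distance 1.4142. For 7 points, brute-force pairwise comparison is shown above. For large n, the divide-and-conquer algorithm (sort by x, recurse on halves, check the dividing strip) achieves O(n log n).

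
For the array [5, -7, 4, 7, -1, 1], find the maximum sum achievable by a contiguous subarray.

Using Kadane's algorithm on [5, -7, 4, 7, -1, 1]:

Scanning through the array:
Position 1 (value -7): max_ending_here = -2, max_so_far = 5
Position 2 (value 4): max_ending_here = 4, max_so_far = 5
Position 3 (value 7): max_ending_here = 11, max_so_far = 11
Position 4 (value -1): max_ending_here = 10, max_so_far = 11
Position 5 (value 1): max_ending_here = 11, max_so_far = 11

Maximum subarray: [4, 7]
Maximum sum: 11

The maximum subarray is [4, 7] with sum 11. This subarray runs from index 2 to index 3.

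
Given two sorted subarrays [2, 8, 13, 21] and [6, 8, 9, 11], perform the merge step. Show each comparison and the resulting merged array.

Merging process:

Compare 2 vs 6: take 2 from left. Merged: [2]
Compare 8 vs 6: take 6 from right. Merged: [2, 6]
Compare 8 vs 8: take 8 from left. Merged: [2, 6, 8]
Compare 13 vs 8: take 8 from right. Merged: [2, 6, 8, 8]
Compare 13 vs 9: take 9 from right. Merged: [2, 6, 8, 8, 9]
Compare 13 vs 11: take 11 from right. Merged: [2, 6, 8, 8, 9, 11]
Append remaining from left: [13, 21]. Merged: [2, 6, 8, 8, 9, 11, 13, 21]

Final merged array: [2, 6, 8, 8, 9, 11, 13, 21]
Total comparisons: 6

The merged array is [2, 6, 8, 8, 9, 11, 13, 21], requiring 6 comparisons. The merge step runs in O(n) time where n is the total number of elements.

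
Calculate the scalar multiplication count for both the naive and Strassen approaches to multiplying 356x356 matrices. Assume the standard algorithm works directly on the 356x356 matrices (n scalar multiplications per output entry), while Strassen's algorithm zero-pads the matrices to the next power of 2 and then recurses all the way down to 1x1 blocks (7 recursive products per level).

Matrix multiplication for 356x356 matrices:

Strassen's algorithm requires power-of-2 dimensions. Pad 356x356 to 512x512 (next power of 2).

Standard algorithm: 356^3 = 45118016 multiplications
Strassen's algorithm: 7^(log2(512)) = 7^9 = 40353607 multiplications
Savings: 45118016 - 40353607 = 4764409 multiplications

Standard: 45118016 multiplications (356^3). Strassen: 40353607 multiplications (7^9, after padding to 512x512). Strassen reduces 8 recursive multiplications to 7 at each level.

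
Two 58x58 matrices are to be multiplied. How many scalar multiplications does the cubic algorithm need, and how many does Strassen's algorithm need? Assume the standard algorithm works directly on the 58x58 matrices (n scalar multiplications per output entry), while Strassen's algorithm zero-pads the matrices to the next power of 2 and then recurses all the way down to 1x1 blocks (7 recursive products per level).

Matrix multiplication for 58x58 matrices:

Strassen's algorithm requires power-of-2 dimensions. Pad 58x58 to 64x64 (next power of 2).

Standard algorithm: 58^3 = 195112 multiplications
Strassen's algorithm: 7^(log2(64)) = 7^6 = 117649 multiplications
Savings: 195112 - 117649 = 77463 multiplications

Standard: 195112 multiplications (58^3). Strassen: 117649 multiplications (7^6, after padding to 64x64). Strassen reduces 8 recursive multiplications to 7 at each level.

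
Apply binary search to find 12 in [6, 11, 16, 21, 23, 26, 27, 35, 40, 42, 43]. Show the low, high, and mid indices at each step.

Binary search for 12 in [6, 11, 16, 21, 23, 26, 27, 35, 40, 42, 43]:

lo=0, hi=10, mid=5, arr[mid]=26 -> 26 > 12, search left half
lo=0, hi=4, mid=2, arr[mid]=16 -> 16 > 12, search left half
lo=0, hi=1, mid=0, arr[mid]=6 -> 6 < 12, search right half
lo=1, hi=1, mid=1, arr[mid]=11 -> 11 < 12, search right half
lo=2 > hi=1, target 12 not found

Binary search determines that 12 is not in the array after 4 comparisons. The search space was exhausted without finding the target.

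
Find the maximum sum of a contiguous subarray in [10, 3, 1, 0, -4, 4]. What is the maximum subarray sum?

Using Kadane's algorithm on [10, 3, 1, 0, -4, 4]:

Scanning through the array:
Position 1 (value 3): max_ending_here = 13, max_so_far = 13
Position 2 (value 1): max_ending_here = 14, max_so_far = 14
Position 3 (value 0): max_ending_here = 14, max_so_far = 14
Position 4 (value -4): max_ending_here = 10, max_so_far = 14
Position 5 (value 4): max_ending_here = 14, max_so_far = 14

Maximum subarray: [10, 3, 1]
Maximum sum: 14

The maximum subarray is [10, 3, 1] with sum 14. This subarray runs from index 0 to index 2.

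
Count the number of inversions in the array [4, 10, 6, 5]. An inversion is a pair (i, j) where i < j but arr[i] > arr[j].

Finding inversions in [4, 10, 6, 5]:

(1, 2): arr[1]=10 > arr[2]=6
(1, 3): arr[1]=10 > arr[3]=5
(2, 3): arr[2]=6 > arr[3]=5

Total inversions: 3

The array has 3 inversion(s): (1,2), (1,3), (2,3). Each pair (i,j) satisfies i < j and arr[i] > arr[j].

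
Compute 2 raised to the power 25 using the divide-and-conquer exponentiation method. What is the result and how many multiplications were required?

Computing 2^25 by squaring (build up from 2^1; each line after the first costs one multiplication):

2^1 = 2
2^2 = (2^1)^2 = 2^2 = 4
2^3 = 2 * 2^2 = 2 * 4 = 8
2^6 = (2^3)^2 = 8^2 = 64
2^12 = (2^6)^2 = 64^2 = 4096
2^24 = (2^12)^2 = 4096^2 = 16777216
2^25 = 2 * 2^24 = 2 * 16777216 = 33554432

Result: 33554432
Multiplications needed: 6 (6 lines after 2^1)

2^25 = 33554432. Using exponentiation by squaring, this requires 6 multiplications. The key idea: if the exponent is even, square the half-power; if odd, multiply by the base once.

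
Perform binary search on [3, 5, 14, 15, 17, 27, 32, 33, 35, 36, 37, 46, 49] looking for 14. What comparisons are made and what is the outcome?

Binary search for 14 in [3, 5, 14, 15, 17, 27, 32, 33, 35, 36, 37, 46, 49]:

lo=0, hi=12, mid=6, arr[mid]=32 -> 32 > 14, search left half
lo=0, hi=5, mid=2, arr[mid]=14 -> Found target at index 2!

Binary search finds 14 at index 2 after 2 comparisons. The search repeatedly halves the search space by comparing with the middle element.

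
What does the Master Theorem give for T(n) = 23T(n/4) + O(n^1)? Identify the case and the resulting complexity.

Master Theorem for T(n) = 23T(n/4) + O(n^1):

a = 23, b = 4, c = 1
log_b(a) = log_4(23) = 2.2618

Case 1: c = 1 < log_4(23) = 2.2618
T(n) = O(n^(log_4 23))

For T(n) = 23T(n/4) + O(n^1): log_4(23) = 2.2618. This is Case 1 of the Master Theorem (c < log_b(a), work dominated by leaves), giving O(n^(log_4 23)).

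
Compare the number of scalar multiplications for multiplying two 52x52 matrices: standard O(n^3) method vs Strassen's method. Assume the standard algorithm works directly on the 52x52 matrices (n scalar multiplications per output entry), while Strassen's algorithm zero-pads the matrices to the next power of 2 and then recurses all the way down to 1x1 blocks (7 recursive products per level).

Matrix multiplication for 52x52 matrices:

Strassen's algorithm requires power-of-2 dimensions. Pad 52x52 to 64x64 (next power of 2).

Standard algorithm: 52^3 = 140608 multiplications
Strassen's algorithm: 7^(log2(64)) = 7^6 = 117649 multiplications
Savings: 140608 - 117649 = 22959 multiplications

Standard: 140608 multiplications (52^3). Strassen: 117649 multiplications (7^6, after padding to 64x64). Strassen reduces 8 recursive multiplications to 7 at each level.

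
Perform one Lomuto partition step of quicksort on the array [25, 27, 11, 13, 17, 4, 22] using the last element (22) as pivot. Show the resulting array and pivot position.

Lomuto partition with pivot = 22:

Initial array: [25, 27, 11, 13, 17, 4, 22]

arr[0]=25 > 22: no swap
arr[1]=27 > 22: no swap
arr[2]=11 <= 22: swap with position 0, array becomes [11, 27, 25, 13, 17, 4, 22]
arr[3]=13 <= 22: swap with position 1, array becomes [11, 13, 25, 27, 17, 4, 22]
arr[4]=17 <= 22: swap with position 2, array becomes [11, 13, 17, 27, 25, 4, 22]
arr[5]=4 <= 22: swap with position 3, array becomes [11, 13, 17, 4, 25, 27, 22]

Place pivot at position 4: [11, 13, 17, 4, 22, 27, 25]
Pivot position: 4

After partitioning with pivot 22, the array becomes [11, 13, 17, 4, 22, 27, 25]. The pivot is placed at index 4. All elements to the left of the pivot are <= 22, and all elements to the right are > 22.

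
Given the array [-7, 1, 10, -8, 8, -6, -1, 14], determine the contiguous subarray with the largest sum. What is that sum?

Using Kadane's algorithm on [-7, 1, 10, -8, 8, -6, -1, 14]:

Scanning through the array:
Position 1 (value 1): max_ending_here = 1, max_so_far = 1
Position 2 (value 10): max_ending_here = 11, max_so_far = 11
Position 3 (value -8): max_ending_here = 3, max_so_far = 11
Position 4 (value 8): max_ending_here = 11, max_so_far = 11
Position 5 (value -6): max_ending_here = 5, max_so_far = 11
Position 6 (value -1): max_ending_here = 4, max_so_far = 11
Position 7 (value 14): max_ending_here = 18, max_so_far = 18

Maximum subarray: [1, 10, -8, 8, -6, -1, 14]
Maximum sum: 18

The maximum subarray is [1, 10, -8, 8, -6, -1, 14] with sum 18. This subarray runs from index 1 to index 7.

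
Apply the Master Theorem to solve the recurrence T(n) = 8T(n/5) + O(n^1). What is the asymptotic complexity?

Master Theorem for T(n) = 8T(n/5) + O(n^1):

a = 8, b = 5, c = 1
log_b(a) = log_5(8) = 1.2920

Case 1: c = 1 < log_5(8) = 1.2920
T(n) = O(n^(log_5 8))

For T(n) = 8T(n/5) + O(n^1): log_5(8) = 1.2920. This is Case 1 of the Master Theorem (c < log_b(a), work dominated by leaves), giving O(n^(log_5 8)).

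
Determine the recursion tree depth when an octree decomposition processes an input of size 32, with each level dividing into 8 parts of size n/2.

For divide and conquer with division factor 2:

Problem sizes at each level:
Level 0: 32
Level 1: 16
Level 2: 8
Level 3: 4
Level 4: 2
Level 5: 1

The root is level 0 and the size-1 base case is level 5 (the tree spans levels 0 through 5, i.e. 6 levels counting the root), so the depth is the number of divisions: log_2(32) = 5

The recursion tree depth is log_2(32) = 5. At each level, the problem size is divided by 2, so it takes 5 divisions to reduce to a base case of size 1. The algorithm makes 8 recursive calls at each level.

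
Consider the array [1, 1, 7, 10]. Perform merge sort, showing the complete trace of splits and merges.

Merge sort trace:

Split: [1, 1, 7, 10] -> [1, 1] and [7, 10]
  Split: [1, 1] -> [1] and [1]
  Merge: [1] + [1] -> [1, 1]
  Split: [7, 10] -> [7] and [10]
  Merge: [7] + [10] -> [7, 10]
Merge: [1, 1] + [7, 10] -> [1, 1, 7, 10]

Final sorted array: [1, 1, 7, 10]

The merge sort proceeds by recursively splitting the array and merging sorted halves.
After all merges, the sorted array is [1, 1, 7, 10].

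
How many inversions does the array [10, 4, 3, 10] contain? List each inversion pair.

Finding inversions in [10, 4, 3, 10]:

(0, 1): arr[0]=10 > arr[1]=4
(0, 2): arr[0]=10 > arr[2]=3
(1, 2): arr[1]=4 > arr[2]=3

Total inversions: 3

The array has 3 inversion(s): (0,1), (0,2), (1,2). Each pair (i,j) satisfies i < j and arr[i] > arr[j].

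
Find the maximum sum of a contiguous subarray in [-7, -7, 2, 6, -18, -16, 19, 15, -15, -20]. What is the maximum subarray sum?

Using Kadane's algorithm on [-7, -7, 2, 6, -18, -16, 19, 15, -15, -20]:

Scanning through the array:
Position 1 (value -7): max_ending_here = -7, max_so_far = -7
Position 2 (value 2): max_ending_here = 2, max_so_far = 2
Position 3 (value 6): max_ending_here = 8, max_so_far = 8
Position 4 (value -18): max_ending_here = -10, max_so_far = 8
Position 5 (value -16): max_ending_here = -16, max_so_far = 8
Position 6 (value 19): max_ending_here = 19, max_so_far = 19
Position 7 (value 15): max_ending_here = 34, max_so_far = 34
Position 8 (value -15): max_ending_here = 19, max_so_far = 34
Position 9 (value -20): max_ending_here = -1, max_so_far = 34

Maximum subarray: [19, 15]
Maximum sum: 34

The maximum subarray is [19, 15] with sum 34. This subarray runs from index 6 to index 7.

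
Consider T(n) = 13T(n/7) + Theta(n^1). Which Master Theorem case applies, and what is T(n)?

Master Theorem for T(n) = 13T(n/7) + O(n^1):

a = 13, b = 7, c = 1
log_b(a) = log_7(13) = 1.3181

Case 1: c = 1 < log_7(13) = 1.3181
T(n) = O(n^(log_7 13))

For T(n) = 13T(n/7) + O(n^1): log_7(13) = 1.3181. This is Case 1 of the Master Theorem (c < log_b(a), work dominated by leaves), giving O(n^(log_7 13)).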